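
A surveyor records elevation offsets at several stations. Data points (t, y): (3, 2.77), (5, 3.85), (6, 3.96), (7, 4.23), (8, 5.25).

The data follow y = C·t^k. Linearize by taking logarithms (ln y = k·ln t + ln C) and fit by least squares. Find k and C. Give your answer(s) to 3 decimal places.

k = 0.585, C = 1.449

Let Y = ln y. Fitting Y = k·ln t + ln C by least squares:
Sums: Σln t = 8.5252, Σ(ln t)² = 15.1183, Σln y = 6.8436, Σln t·ln y = 12.0094.
Normal system: [[15.1183, 8.5252]; [8.5252, 5]]·[k, ln C]ᵀ = [12.0094, 6.8436]ᵀ.
Solving (det = 2.9130): k = 0.58511, ln C = 0.37109, so C = exp(0.37109) = 1.44931.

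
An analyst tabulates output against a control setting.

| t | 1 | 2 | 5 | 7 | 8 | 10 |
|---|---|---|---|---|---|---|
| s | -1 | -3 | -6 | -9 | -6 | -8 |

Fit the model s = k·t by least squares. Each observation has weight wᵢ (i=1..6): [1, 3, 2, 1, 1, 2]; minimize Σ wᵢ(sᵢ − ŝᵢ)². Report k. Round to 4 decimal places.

k = -0.9309

Sums needed: Σwᵢ·t·t = 376.
Right-hand side: Σwᵢ·t·s = -350.
k = (-350)/376 = -0.930851.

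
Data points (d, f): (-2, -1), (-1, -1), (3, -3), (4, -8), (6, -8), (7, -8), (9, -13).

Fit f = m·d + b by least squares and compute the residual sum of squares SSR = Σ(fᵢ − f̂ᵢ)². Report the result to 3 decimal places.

SSR = 13.300

Normal-equation sums: Σd·d = 196, Σd = 26, Σ1 = 7.
Right-hand side: Σd·f = -259, Σf = -42.
AᵀA·[m, b]ᵀ = Aᵀf becomes [[196, 26]; [26, 7]]·[m, b]ᵀ = [-259, -42]ᵀ.
Determinant 196·7 − 26² = 696.
m = ((-259)·7 − 26·(-42))/696 = -721/696; b = (196·(-42) − 26·(-259))/696 = -749/348.
Residuals: -80/87, 27/232, 1573/696, -593/348, 32/87, 977/696, -1061/696; SSR = 9257/696.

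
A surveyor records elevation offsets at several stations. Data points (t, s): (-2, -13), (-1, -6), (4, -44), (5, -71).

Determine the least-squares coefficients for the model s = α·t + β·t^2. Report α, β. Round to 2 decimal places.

Normal-equation sums: Σt·t = 46, Σt·t^2 = 180, Σt^2·t^2 = 898.
And Σt·s = -499, Σt^2·s = -2537.
XᵀX·[α, β]ᵀ = Xᵀs becomes [[46, 180]; [180, 898]]·[α, β]ᵀ = [-499, -2537]ᵀ.
Determinant 46·898 − 180² = 8908.
α = ((-499)·898 − 180·(-2537))/8908 = 4279/4454; β = (46·(-2537) − 180·(-499))/8908 = -13441/4454.

α = 0.96, β = -3.02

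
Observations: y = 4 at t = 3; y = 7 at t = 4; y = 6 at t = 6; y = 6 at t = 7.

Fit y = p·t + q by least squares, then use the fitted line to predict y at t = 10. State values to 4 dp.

ŷ = 7.2500

Compute the Gram sums: Σt·t = 110, Σt = 20, Σ1 = 4.
Right-hand side: Σt·y = 118, Σy = 23.
MᵀM·[p, q]ᵀ = Mᵀy becomes [[110, 20]; [20, 4]]·[p, q]ᵀ = [118, 23]ᵀ.
Eliminating q: 4·(row 1) − 20·(row 2) gives 40·p = 4·118 − 20·23 = 12, so p = 3/10.
Then q = (23 − 20·(3/10))/4 = 17/4.
At t = 10: ŷ = (3/10)·(10) + (17/4)·(1) = 29/4.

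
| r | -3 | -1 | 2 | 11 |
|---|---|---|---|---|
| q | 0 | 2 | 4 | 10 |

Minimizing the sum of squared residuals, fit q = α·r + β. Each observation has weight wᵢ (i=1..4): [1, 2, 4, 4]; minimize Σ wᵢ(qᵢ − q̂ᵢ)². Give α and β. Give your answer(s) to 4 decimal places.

With design matrix A, AᵀWA = [[511, 47]; [47, 11]] and AᵀWq = [468, 60]ᵀ.
Eliminating β: 11·(row 1) − 47·(row 2) gives 3412·α = 11·468 − 47·60 = 2328, so α = 582/853.
Then β = (60 − 47·(582/853))/11 = 2166/853.

α = 0.6823, β = 2.5393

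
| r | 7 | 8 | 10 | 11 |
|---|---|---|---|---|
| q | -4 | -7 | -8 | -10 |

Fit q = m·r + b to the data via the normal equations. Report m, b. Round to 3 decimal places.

m = -1.300, b = 4.450

Setting ∂/∂m … = 0 gives: 334·m + 36·b = -274;  36·m + 4·b = -29.
det = 334·4 − 36² = 40.
m = ((-274)·4 − 36·(-29))/40 = -13/10; b = (334·(-29) − 36·(-274))/40 = 89/20.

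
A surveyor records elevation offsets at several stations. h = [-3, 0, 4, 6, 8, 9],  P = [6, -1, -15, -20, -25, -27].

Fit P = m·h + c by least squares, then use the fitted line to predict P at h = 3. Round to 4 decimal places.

The normal system XᵀX·[m, c]ᵀ = XᵀP is [[206, 24]; [24, 6]]·[m, c]ᵀ = [-641, -82]ᵀ.
Δ = 206·6 − 24² = 660.
m = ((-641)·6 − 24·(-82))/660 = -313/110; c = (206·(-82) − 24·(-641))/660 = -377/165.
At h = 3: P̂ = (-313/110)·(3) + (-377/165)·(1) = -3571/330.

P̂ = -10.8212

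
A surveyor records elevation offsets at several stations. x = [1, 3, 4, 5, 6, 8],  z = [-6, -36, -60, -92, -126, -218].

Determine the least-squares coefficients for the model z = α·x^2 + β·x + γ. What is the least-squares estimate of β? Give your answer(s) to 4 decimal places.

β = -2.9809

The normal equations are: 6355·α + 945·β + 151·γ = -22078;  945·α + 151·β + 27·γ = -3314;  151·α + 27·β + 6·γ = -538.
Inverting the 3×3 Gram matrix, [α, β, γ]ᵀ = [-94/31, -5452/1829, 108/1829]ᵀ.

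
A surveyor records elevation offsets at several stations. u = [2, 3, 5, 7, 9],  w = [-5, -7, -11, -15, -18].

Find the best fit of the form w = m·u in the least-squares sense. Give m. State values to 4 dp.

m = -2.1012

From the data, Σu·u = 168.
Right-hand side: Σu·w = -353.
So MᵀM·[m]ᵀ = Mᵀw: [[168]]·[m]ᵀ = [-353]ᵀ.
Hence m = -353 / 168 ≈ -2.10119.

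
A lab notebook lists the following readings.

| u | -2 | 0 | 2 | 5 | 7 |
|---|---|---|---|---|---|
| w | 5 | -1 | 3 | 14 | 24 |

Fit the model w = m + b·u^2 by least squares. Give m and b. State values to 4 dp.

m = 1.1504, b = 0.4786

Entries of AᵀA: Σ1 = 5, Σu^2 = 82, Σu^2·u^2 = 3058.
Moment sums: Σw = 45, Σu^2·w = 1558.
Determinant 5·3058 − 82² = 8566.
m = (45·3058 − 82·1558)/8566 = 4927/4283; b = (5·1558 − 82·45)/8566 = 2050/4283.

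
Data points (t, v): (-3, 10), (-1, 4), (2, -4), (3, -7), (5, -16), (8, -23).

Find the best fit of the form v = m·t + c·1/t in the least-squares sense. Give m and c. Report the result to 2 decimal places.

m = -2.91, c = -0.19

Setting ∂/∂m … = 0 gives: 112·m + 6·c = -327;  6·m + (22001/14400)·c = -2129/120.
(Σt·t = 112, Σt·1/t = 6, Σ1/t·1/t = 22001/14400, Σt·v = -327, Σ1/t·v = -2129/120.)
Δ = 112·(22001/14400) − 6² = 121607/900.
m = ((-327)·(22001/14400) − 6·(-2129/120))/(121607/900) = -5661447/1945712; c = (112·(-2129/120) − 6·(-327))/(121607/900) = -22560/121607.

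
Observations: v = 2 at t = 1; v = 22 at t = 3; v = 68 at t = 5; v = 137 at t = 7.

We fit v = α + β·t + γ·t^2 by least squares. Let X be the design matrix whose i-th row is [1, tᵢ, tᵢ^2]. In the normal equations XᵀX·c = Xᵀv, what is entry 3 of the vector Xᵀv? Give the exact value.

Entry 3 ↔ basis t^2, so (Xᵀv)_{3} = Σᵢ (t^2)·vᵢ = (1)·(2) + (9)·(22) + (25)·(68) + (49)·(137) = 8613.

8613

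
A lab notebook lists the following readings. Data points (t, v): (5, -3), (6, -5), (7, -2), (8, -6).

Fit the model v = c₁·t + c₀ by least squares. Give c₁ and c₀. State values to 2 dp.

c₁ = -0.60, c₀ = -0.10

Forming AᵀA = [[174, 26]; [26, 4]] and Aᵀv = [-107, -16]ᵀ gives AᵀA·[c₁, c₀]ᵀ = Aᵀv.
Determinant 174·4 − 26² = 20.
c₁ = ((-107)·4 − 26·(-16))/20 = -3/5; c₀ = (174·(-16) − 26·(-107))/20 = -1/10.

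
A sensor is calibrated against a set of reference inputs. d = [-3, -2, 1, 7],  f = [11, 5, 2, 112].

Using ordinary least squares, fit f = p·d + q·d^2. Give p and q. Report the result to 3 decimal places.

Setting ∂/∂p … = 0 gives: 63·p + 309·q = 743;  309·p + 2499·q = 5609.
Eliminating q: 2499·(row 1) − 309·(row 2) gives 61956·p = 2499·743 − 309·5609 = 123576, so p = 10298/5163.
Then q = (5609 − 309·(10298/5163))/2499 = 10315/5163.

p = 1.995, q = 1.998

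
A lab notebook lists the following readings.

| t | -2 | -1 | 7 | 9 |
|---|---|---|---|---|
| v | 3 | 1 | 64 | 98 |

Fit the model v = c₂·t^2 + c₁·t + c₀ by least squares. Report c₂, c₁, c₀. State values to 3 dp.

Setting ∂/∂c₂ … = 0 gives: 8979·c₂ + 1063·c₁ + 135·c₀ = 11087;  1063·c₂ + 135·c₁ + 13·c₀ = 1323;  135·c₂ + 13·c₁ + 4·c₀ = 166.
(Σt^2·t^2 = 8979, Σt^2·t = 1063, Σt^2 = 135, Σt·t = 135, Σt = 13, Σ1 = 4, Σt^2·v = 11087, Σt·v = 1323, Σv = 166.)
Row-reducing yields c₂ = 39175/41044, c₁ = 83051/41044, c₀ = 55627/20522.

c₂ = 0.954, c₁ = 2.023, c₀ = 2.711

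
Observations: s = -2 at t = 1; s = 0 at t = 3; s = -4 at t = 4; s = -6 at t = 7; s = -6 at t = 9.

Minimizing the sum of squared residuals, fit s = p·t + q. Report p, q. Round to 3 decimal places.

Forming AᵀA = [[156, 24]; [24, 5]] and Aᵀs = [-114, -18]ᵀ gives AᵀA·[p, q]ᵀ = Aᵀs.
det = 156·5 − 24² = 204.
p = ((-114)·5 − 24·(-18))/204 = -23/34; q = (156·(-18) − 24·(-114))/204 = -6/17.

p = -0.676, q = -0.353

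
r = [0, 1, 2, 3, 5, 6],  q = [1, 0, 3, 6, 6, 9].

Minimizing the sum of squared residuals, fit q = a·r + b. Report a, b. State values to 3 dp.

a = 1.385, b = 0.242

Forming AᵀA = [[75, 17]; [17, 6]] and Aᵀq = [108, 25]ᵀ gives AᵀA·[a, b]ᵀ = Aᵀq.
det = 75·6 − 17² = 161.
a = (108·6 − 17·25)/161 = 223/161; b = (75·25 − 17·108)/161 = 39/161.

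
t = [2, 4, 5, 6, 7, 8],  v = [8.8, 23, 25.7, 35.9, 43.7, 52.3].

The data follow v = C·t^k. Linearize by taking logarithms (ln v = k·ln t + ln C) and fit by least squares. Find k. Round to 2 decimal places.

k = 1.27

Taking logs, ln v = k·ln t + ln C, so regress ln v on ln t.
Σln t = 9.5060, Σ(ln t)² = 16.3136, Σln v = 19.8718, Σln t·ln v = 33.0737.
Equations: 16.3136·k + 9.5060·ln C = 33.0737;  9.5060·k + 6·ln C = 19.8718.
Slope k = (n·Σln t·ln v − Σln t·Σln v)/(n·Σ(ln t)² − (Σln t)²) = (6·33.0737 − 9.5060·19.8718)/7.5177 = 1.26912; ln C = (Σln v − k·Σln t)/n = 1.30126.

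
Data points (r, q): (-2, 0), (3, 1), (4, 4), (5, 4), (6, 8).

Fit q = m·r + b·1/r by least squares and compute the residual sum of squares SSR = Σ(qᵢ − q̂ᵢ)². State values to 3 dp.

Sums needed: Σr·r = 90, Σr·1/r = 5, Σ1/r·1/r = 1769/3600.
Moment sums: Σr·q = 87, Σ1/r·q = 52/15.
Eliminating b: (1769/3600)·(row 1) − 5·(row 2) gives (769/40)·m = (1769/3600)·87 − 5·(52/15) = 10167/400, so m = 10167/7690.
Then b = ((52/15) − 5·(10167/7690))/(1769/3600) = -4920/769.
Residuals: -2133/3845, -6411/7690, 1196/3845, -2047/1538, 4359/3845; SSR = 31961/7690.

SSR = 4.156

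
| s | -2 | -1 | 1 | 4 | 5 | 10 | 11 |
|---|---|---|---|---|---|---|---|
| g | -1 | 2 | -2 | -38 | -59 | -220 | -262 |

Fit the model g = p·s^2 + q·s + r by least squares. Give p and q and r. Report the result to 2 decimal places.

p = -1.98, q = -2.27, r = 2.18

From the data, Σs^2·s^2 = 25540, Σs^2·s = 2512, Σs^2 = 268, Σs·s = 268, Σs = 28, Σ1 = 7.
Moment sums: Σs^2·g = -55789, Σs·g = -5531, Σg = -580.
So XᵀX·[p, q, r]ᵀ = Xᵀg: [[25540, 2512, 268]; [2512, 268, 28]; [268, 28, 7]]·[p, q, r]ᵀ = [-55789, -5531, -580]ᵀ.
Row-reducing yields p = -39871/20092, q = -136561/60276, r = 32854/15069.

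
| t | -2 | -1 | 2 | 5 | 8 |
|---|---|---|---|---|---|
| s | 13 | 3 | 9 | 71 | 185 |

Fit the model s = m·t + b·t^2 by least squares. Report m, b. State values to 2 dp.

The normal system XᵀX·[m, b]ᵀ = Xᵀs is [[98, 636]; [636, 4754]]·[m, b]ᵀ = [1824, 13706]ᵀ.
Eliminating b: 4754·(row 1) − 636·(row 2) gives 61396·m = 4754·1824 − 636·13706 = -45720, so m = -11430/15349.
Then b = (13706 − 636·(-11430/15349))/4754 = 45781/15349.

m = -0.74, b = 2.98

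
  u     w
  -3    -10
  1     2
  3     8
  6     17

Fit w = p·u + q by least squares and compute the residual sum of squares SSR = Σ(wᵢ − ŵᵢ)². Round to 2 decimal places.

SSR = 0.00

From the data, Σu·u = 55, Σu = 7, Σ1 = 4.
Moment sums: Σu·w = 158, Σw = 17.
So AᵀA·[p, q]ᵀ = Aᵀw: [[55, 7]; [7, 4]]·[p, q]ᵀ = [158, 17]ᵀ.
Determinant 55·4 − 7² = 171.
p = (158·4 − 7·17)/171 = 3; q = (55·17 − 7·158)/171 = -1.
Residuals: 0, 0, 0, 0; SSR = 0.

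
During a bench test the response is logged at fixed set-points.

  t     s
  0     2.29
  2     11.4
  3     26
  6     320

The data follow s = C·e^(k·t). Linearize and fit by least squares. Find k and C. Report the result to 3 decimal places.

With ln sᵢ as the transformed response and tᵢ as the regressor:
Over the data: Σt = 11.0000, Σ(t)² = 49.0000, Σln s = 12.2886, Σt·ln s = 49.2514.
Normal system: [[49.0000, 11.0000]; [11.0000, 4]]·[k, ln C]ᵀ = [49.2514, 12.2886]ᵀ.
Solving (det = 75.0000): k = 0.82442, ln C = 0.80500, so C = exp(0.80500) = 2.23669.

k = 0.824, C = 2.237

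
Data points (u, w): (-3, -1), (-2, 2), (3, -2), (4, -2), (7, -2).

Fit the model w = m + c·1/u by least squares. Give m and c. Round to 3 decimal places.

The normal equations are: 5·m + (-3/28)·c = -5;  (-3/28)·m + (3917/7056)·c = -89/42.
(Σ1 = 5, Σ1/u = -3/28, Σ1/u·1/u = 3917/7056, Σw = -5, Σ1/u·w = -89/42.)
Eliminating c: (3917/7056)·(row 1) − (-3/28)·(row 2) gives (1219/441)·m = (3917/7056)·(-5) − (-3/28)·(-89/42) = -21187/7056, so m = -21187/19504.
Then c = ((-89/42) − (-3/28)·(-21187/19504))/(3917/7056) = -19635/4876.

m = -1.086, c = -4.027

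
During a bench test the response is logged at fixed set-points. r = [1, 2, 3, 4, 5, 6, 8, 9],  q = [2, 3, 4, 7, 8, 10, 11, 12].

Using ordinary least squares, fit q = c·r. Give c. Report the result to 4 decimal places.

c = 1.4576

Compute the Gram sums: Σr·r = 236.
And Σr·q = 344.
So MᵀM·[c]ᵀ = Mᵀq: [[236]]·[c]ᵀ = [344]ᵀ.
Hence c = 344 / 236 ≈ 1.45763.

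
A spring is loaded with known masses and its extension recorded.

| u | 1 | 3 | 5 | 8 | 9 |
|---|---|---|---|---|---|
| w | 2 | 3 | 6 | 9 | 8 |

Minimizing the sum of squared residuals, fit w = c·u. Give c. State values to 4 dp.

c = 1.0278

The normal equations are: 180·c = 185.
(Σu·u = 180, Σu·w = 185.)
c = 185/180 = 1.02778.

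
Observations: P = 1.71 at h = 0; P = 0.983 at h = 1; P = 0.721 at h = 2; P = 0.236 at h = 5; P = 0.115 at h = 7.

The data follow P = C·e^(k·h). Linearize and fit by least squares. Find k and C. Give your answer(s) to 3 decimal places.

Linearized form: ln P = k·h + ln C. From the 5 transformed points,
Σh = 15.0000, Σ(h)² = 79.0000, Σln P = -3.4145, Σh·ln P = -23.0308.
Equations: 79.0000·k + 15.0000·ln C = -23.0308;  15.0000·k + 5·ln C = -3.4145.
Δ = 79.0000·5 − (15.0000)² = 170.0000; k = (-23.0308·5 − 15.0000·-3.4145)/170.0000 = -0.37609, ln C = (79.0000·-3.4145 − 15.0000·-23.0308)/170.0000 = 0.44538, so C = exp(0.44538) = 1.56108.

k = -0.376, C = 1.561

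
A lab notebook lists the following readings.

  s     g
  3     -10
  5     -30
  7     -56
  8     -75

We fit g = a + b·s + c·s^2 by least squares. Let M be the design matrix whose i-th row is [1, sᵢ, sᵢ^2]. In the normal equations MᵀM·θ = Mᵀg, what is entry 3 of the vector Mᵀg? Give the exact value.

Entry 3 ↔ basis s^2, so (Mᵀg)_{3} = Σᵢ (s^2)·gᵢ = (9)·(-10) + (25)·(-30) + (49)·(-56) + (64)·(-75) = -8384.

-8384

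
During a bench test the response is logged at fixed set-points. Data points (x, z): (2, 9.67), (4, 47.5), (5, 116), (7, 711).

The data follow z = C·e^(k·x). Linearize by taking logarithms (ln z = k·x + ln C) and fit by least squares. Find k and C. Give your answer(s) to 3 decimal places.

k = 0.861, C = 1.630

With ln zᵢ as the transformed response and xᵢ as the regressor:
AᵀA = [[94.0000, 18.0000]; [18.0000, 4]], rhs = [89.7156, 17.4500]ᵀ  (here Σx = 18.0000, Σ(x)² = 94.0000, Σln z = 17.4500, Σx·ln z = 89.7156).
Δ = 94.0000·4 − (18.0000)² = 52.0000; k = (89.7156·4 − 18.0000·17.4500)/52.0000 = 0.86081, ln C = (94.0000·17.4500 − 18.0000·89.7156)/52.0000 = 0.48886, so C = exp(0.48886) = 1.63045.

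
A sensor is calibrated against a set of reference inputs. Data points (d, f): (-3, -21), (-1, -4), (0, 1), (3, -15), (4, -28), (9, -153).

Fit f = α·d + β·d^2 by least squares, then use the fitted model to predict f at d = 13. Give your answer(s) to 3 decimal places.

f̂ = -325.287

Setting ∂/∂α … = 0 gives: 116·α + 792·β = -1467;  792·α + 6980·β = -13169.
(Σd·d = 116, Σd·d^2 = 792, Σd^2·d^2 = 6980, Σd·f = -1467, Σd^2·f = -13169.)
Eliminating β: 6980·(row 1) − 792·(row 2) gives 182416·α = 6980·(-1467) − 792·(-13169) = 190188, so α = 47547/45604.
Then β = ((-13169) − 792·(47547/45604))/6980 = -91435/45604.
At d = 13: f̂ = (47547/45604)·(13) + (-91435/45604)·(169) = -285277/877.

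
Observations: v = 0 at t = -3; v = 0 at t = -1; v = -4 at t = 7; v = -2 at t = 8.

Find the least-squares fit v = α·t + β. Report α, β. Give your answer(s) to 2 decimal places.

Compute the Gram sums: Σt·t = 123, Σt = 11, Σ1 = 4.
Right-hand side: Σt·v = -44, Σv = -6.
Normal equations: [[123, 11]; [11, 4]]·[α, β]ᵀ = [-44, -6]ᵀ.
Eliminating β: 4·(row 1) − 11·(row 2) gives 371·α = 4·(-44) − 11·(-6) = -110, so α = -110/371.
Then β = ((-6) − 11·(-110/371))/4 = -254/371.

α = -0.30, β = -0.68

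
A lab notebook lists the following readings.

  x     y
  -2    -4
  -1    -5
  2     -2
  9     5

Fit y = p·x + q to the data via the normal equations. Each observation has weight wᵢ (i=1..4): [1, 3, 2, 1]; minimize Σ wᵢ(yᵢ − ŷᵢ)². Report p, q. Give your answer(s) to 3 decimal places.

p = 0.928, q = -3.632

Sums needed: Σwᵢ·x·x = 96, Σwᵢ·x = 8, Σwᵢ·1 = 7.
Right-hand side: Σwᵢ·x·y = 60, Σwᵢ·y = -18.
Eliminating q: 7·(row 1) − 8·(row 2) gives 608·p = 7·60 − 8·(-18) = 564, so p = 141/152.
Then q = ((-18) − 8·(141/152))/7 = -69/19.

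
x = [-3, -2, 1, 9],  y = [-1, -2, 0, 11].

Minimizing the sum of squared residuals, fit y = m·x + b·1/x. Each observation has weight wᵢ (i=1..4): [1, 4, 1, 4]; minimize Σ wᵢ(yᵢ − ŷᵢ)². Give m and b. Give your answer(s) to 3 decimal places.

AᵀWA·[m, b]ᵀ = AᵀWy reads: 350·m + 10·b = 415;  10·m + (175/81)·b = 83/9.
(Σwᵢ·x·x = 350, Σwᵢ·x·1/x = 10, Σwᵢ·1/x·1/x = 175/81, Σwᵢ·x·y = 415, Σwᵢ·1/x·y = 83/9.)
Eliminating b: (175/81)·(row 1) − 10·(row 2) gives (53150/81)·m = (175/81)·415 − 10·(83/9) = 65155/81, so m = 13031/10630.
Then b = ((83/9) − 10·(13031/10630))/(175/81) = -1494/1063.

m = 1.226, b = -1.405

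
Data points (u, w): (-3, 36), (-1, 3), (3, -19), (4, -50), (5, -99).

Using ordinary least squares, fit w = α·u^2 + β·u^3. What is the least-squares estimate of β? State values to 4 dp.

β = -0.9939

The normal system MᵀM·[α, β]ᵀ = Mᵀw is [[1044, 4148]; [4148, 21180]]·[α, β]ᵀ = [-3119, -17063]ᵀ.
Δ = 1044·21180 − 4148² = 4906016.
α = ((-3119)·21180 − 4148·(-17063))/4906016 = 589613/613252; β = (1044·(-17063) − 4148·(-3119))/4906016 = -152380/153313.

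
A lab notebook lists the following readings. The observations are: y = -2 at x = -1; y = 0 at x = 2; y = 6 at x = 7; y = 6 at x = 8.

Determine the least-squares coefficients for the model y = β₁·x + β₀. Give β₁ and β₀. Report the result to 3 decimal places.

Compute the Gram sums: Σx·x = 118, Σx = 16, Σ1 = 4.
Right-hand side: Σx·y = 92, Σy = 10.
Normal equations: [[118, 16]; [16, 4]]·[β₁, β₀]ᵀ = [92, 10]ᵀ.
Eliminating β₀: 4·(row 1) − 16·(row 2) gives 216·β₁ = 4·92 − 16·10 = 208, so β₁ = 26/27.
Then β₀ = (10 − 16·(26/27))/4 = -73/54.

β₁ = 0.963, β₀ = -1.352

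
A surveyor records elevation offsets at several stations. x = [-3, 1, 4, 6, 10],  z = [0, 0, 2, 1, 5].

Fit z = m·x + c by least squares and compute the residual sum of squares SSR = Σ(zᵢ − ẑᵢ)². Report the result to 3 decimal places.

SSR = 4.453

Entries of AᵀA: Σx·x = 162, Σx = 18, Σ1 = 5.
For Aᵀz: Σx·z = 64, Σz = 8.
Normal equations: [[162, 18]; [18, 5]]·[m, c]ᵀ = [64, 8]ᵀ.
det = 162·5 − 18² = 486.
m = (64·5 − 18·8)/486 = 88/243; c = (162·8 − 18·64)/486 = 8/27.
Residuals: 64/81, -160/243, 62/243, -119/81, 263/243; SSR = 1082/243.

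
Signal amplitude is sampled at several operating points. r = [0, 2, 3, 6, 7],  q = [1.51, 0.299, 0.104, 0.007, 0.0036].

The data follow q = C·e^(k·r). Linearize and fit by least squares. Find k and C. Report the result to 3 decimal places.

Taking logs, ln q = k·r + ln C, so regress ln q on r.
AᵀA = [[98.0000, 18.0000]; [18.0000, 5]], rhs = [-78.3635, -13.6472]ᵀ  (here Σr = 18.0000, Σ(r)² = 98.0000, Σln q = -13.6472, Σr·ln q = -78.3635).
Solving (det = 166.0000): k = -0.88053, ln C = 0.44045, so C = exp(0.44045) = 1.55341.

k = -0.881, C = 1.553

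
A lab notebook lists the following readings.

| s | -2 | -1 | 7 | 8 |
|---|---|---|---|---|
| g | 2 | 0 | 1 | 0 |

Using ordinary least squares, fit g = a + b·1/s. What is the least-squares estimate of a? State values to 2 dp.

From the data, Σ1 = 4, Σ1/s = -69/56, Σ1/s·1/s = 4033/3136.
Moment sums: Σg = 3, Σ1/s·g = -6/7.
So AᵀA·[a, b]ᵀ = Aᵀg: [[4, -69/56]; [-69/56, 4033/3136]]·[a, b]ᵀ = [3, -6/7]ᵀ.
Eliminating b: (4033/3136)·(row 1) − (-69/56)·(row 2) gives (11371/3136)·a = (4033/3136)·3 − (-69/56)·(-6/7) = 8787/3136, so a = 8787/11371.
Then b = ((-6/7) − (-69/56)·(8787/11371))/(4033/3136) = 840/11371.

a = 0.77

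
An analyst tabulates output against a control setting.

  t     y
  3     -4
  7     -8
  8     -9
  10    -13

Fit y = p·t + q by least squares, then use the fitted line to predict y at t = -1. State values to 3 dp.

Sums needed: Σt·t = 222, Σt = 28, Σ1 = 4.
And Σt·y = -270, Σy = -34.
Normal equations: [[222, 28]; [28, 4]]·[p, q]ᵀ = [-270, -34]ᵀ.
Δ = 222·4 − 28² = 104.
p = ((-270)·4 − 28·(-34))/104 = -16/13; q = (222·(-34) − 28·(-270))/104 = 3/26.
At t = -1: ŷ = (-16/13)·(-1) + (3/26)·(1) = 35/26.

ŷ = 1.346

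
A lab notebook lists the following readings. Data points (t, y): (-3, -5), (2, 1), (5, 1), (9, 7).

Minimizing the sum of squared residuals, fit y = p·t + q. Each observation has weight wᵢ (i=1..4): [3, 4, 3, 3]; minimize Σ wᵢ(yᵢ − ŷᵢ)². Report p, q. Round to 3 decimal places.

p = 0.932, q = -1.940

Compute the Gram sums: Σwᵢ·t·t = 361, Σwᵢ·t = 41, Σwᵢ·1 = 13.
Right-hand side: Σwᵢ·t·y = 257, Σwᵢ·y = 13.
Normal equations: [[361, 41]; [41, 13]]·[p, q]ᵀ = [257, 13]ᵀ.
Determinant 361·13 − 41² = 3012.
p = (257·13 − 41·13)/3012 = 234/251; q = (361·13 − 41·257)/3012 = -487/251.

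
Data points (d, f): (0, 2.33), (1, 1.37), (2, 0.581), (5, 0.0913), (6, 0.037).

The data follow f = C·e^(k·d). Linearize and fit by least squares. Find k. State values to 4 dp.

k = -0.6835

Taking logs, ln f = k·d + ln C, so regress ln f on d.
Σd = 14.0000, Σ(d)² = 66.0000, Σln f = -5.0728, Σd·ln f = -32.5202.
Normal system: [[66.0000, 14.0000]; [14.0000, 5]]·[k, ln C]ᵀ = [-32.5202, -5.0728]ᵀ.
Slope k = (n·Σd·ln f − Σd·Σln f)/(n·Σ(d)² − (Σd)²) = (5·-32.5202 − 14.0000·-5.0728)/134.0000 = -0.68345; ln C = (Σln f − k·Σd)/n = 0.89911.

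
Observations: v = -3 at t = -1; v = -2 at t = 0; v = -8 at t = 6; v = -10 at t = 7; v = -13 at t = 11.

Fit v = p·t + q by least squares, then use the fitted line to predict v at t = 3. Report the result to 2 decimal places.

v̂ = -5.74

The normal equations are: 207·p + 23·q = -258;  23·p + 5·q = -36.
(Σt·t = 207, Σt = 23, Σ1 = 5, Σt·v = -258, Σv = -36.)
Determinant 207·5 − 23² = 506.
p = ((-258)·5 − 23·(-36))/506 = -21/23; q = (207·(-36) − 23·(-258))/506 = -3.
At t = 3: v̂ = (-21/23)·(3) + (-3)·(1) = -132/23.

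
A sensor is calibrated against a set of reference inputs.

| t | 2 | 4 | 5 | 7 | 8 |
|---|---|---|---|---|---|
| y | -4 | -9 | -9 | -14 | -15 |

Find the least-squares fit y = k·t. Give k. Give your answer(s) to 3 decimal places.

k = -1.943

Compute the Gram sums: Σt·t = 158.
Right-hand side: Σt·y = -307.
Normal equations: [[158]]·[k]ᵀ = [-307]ᵀ.
Hence k = -307 / 158 ≈ -1.94304.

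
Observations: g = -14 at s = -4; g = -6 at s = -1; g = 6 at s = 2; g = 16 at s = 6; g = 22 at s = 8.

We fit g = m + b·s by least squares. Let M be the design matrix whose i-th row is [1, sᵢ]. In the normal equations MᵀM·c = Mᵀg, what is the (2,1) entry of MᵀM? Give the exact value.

11

Row 2 ↔ basis s, column 1 ↔ basis 1, so (MᵀM)_{2,1} = Σᵢ s = (-4)·(1) + (-1)·(1) + (2)·(1) + (6)·(1) + (8)·(1) = 11.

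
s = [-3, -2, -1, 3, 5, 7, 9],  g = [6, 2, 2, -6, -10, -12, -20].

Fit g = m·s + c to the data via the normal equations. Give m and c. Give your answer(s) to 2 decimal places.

m = -1.96, c = -0.39

Entries of XᵀX: Σs·s = 178, Σs = 18, Σ1 = 7.
And Σs·g = -356, Σg = -38.
XᵀX·[m, c]ᵀ = Xᵀg becomes [[178, 18]; [18, 7]]·[m, c]ᵀ = [-356, -38]ᵀ.
det = 178·7 − 18² = 922.
m = ((-356)·7 − 18·(-38))/922 = -904/461; c = (178·(-38) − 18·(-356))/922 = -178/461.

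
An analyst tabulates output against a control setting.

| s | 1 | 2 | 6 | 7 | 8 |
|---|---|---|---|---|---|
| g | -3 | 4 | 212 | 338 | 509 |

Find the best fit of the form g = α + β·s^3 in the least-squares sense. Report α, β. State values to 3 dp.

α = -4.189, β = 1.001

MᵀM·[α, β]ᵀ = Mᵀg reads: 5·α + 1080·β = 1060;  1080·α + 426514·β = 422363.
Determinant 5·426514 − 1080² = 966170.
α = (1060·426514 − 1080·422363)/966170 = -404720/96617; β = (5·422363 − 1080·1060)/966170 = 193403/193234.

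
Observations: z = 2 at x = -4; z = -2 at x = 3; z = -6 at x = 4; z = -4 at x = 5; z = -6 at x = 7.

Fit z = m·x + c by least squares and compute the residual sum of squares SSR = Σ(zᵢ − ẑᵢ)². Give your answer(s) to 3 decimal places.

Sums needed: Σx·x = 115, Σx = 15, Σ1 = 5.
Right-hand side: Σx·z = -100, Σz = -16.
So AᵀA·[m, c]ᵀ = Aᵀz: [[115, 15]; [15, 5]]·[m, c]ᵀ = [-100, -16]ᵀ.
Eliminating c: 5·(row 1) − 15·(row 2) gives 350·m = 5·(-100) − 15·(-16) = -260, so m = -26/35.
Then c = ((-16) − 15·(-26/35))/5 = -34/35.
Residuals: 0, 6/5, -72/35, 24/35, 6/35; SSR = 216/35.

SSR = 6.171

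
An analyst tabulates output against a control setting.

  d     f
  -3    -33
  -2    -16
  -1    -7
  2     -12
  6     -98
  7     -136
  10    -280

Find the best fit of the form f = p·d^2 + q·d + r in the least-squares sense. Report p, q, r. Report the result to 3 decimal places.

With design matrix X, XᵀX = [[13811, 1531, 203]; [1531, 203, 19]; [203, 19, 7]] and Xᵀf = [-38608, -4226, -582]ᵀ.
Row-reducing yields p = -40669/13972, q = 13593/9980, r = -84811/34930.

p = -2.911, q = 1.362, r = -2.428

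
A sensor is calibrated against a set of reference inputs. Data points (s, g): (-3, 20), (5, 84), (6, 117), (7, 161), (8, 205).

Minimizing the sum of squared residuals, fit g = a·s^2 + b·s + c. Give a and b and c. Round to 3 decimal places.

The normal equations are: 8499·a + 1169·b + 183·c = 27501;  1169·a + 183·b + 23·c = 3829;  183·a + 23·b + 5·c = 587.
(Σs^2·s^2 = 8499, Σs^2·s = 1169, Σs^2 = 183, Σs·s = 183, Σs = 23, Σ1 = 5, Σs^2·g = 27501, Σs·g = 3829, Σg = 587.)
Inverting the 3×3 Gram matrix, [a, b, c]ᵀ = [118942/39991, 80622/39991, -29195/39991]ᵀ.

a = 2.974, b = 2.016, c = -0.730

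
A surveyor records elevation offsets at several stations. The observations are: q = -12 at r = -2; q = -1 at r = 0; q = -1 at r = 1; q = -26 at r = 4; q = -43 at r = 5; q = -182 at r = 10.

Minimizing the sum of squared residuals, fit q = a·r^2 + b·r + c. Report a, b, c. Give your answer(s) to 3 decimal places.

a = -1.964, b = 1.520, c = -0.948

Sums needed: Σr^2·r^2 = 10898, Σr^2·r = 1182, Σr^2 = 146, Σr·r = 146, Σr = 18, Σ1 = 6.
Right-hand side: Σr^2·q = -19740, Σr·q = -2116, Σq = -265.
Inverting the 3×3 Gram matrix, [a, b, c]ᵀ = [-180007/91676, 139361/91676, -21734/22919]ᵀ.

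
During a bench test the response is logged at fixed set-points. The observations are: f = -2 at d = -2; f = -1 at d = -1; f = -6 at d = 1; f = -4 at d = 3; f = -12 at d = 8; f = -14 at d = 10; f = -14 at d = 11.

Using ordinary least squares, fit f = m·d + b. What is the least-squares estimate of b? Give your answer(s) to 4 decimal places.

b = -3.1750

Sums needed: Σd·d = 300, Σd = 30, Σ1 = 7.
Moment sums: Σd·f = -403, Σf = -53.
Normal equations: [[300, 30]; [30, 7]]·[m, b]ᵀ = [-403, -53]ᵀ.
Eliminating b: 7·(row 1) − 30·(row 2) gives 1200·m = 7·(-403) − 30·(-53) = -1231, so m = -1231/1200.
Then b = ((-53) − 30·(-1231/1200))/7 = -127/40.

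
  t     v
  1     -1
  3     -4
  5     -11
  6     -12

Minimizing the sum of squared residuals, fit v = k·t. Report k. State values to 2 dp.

k = -1.97

Compute the Gram sums: Σt·t = 71.
And Σt·v = -140.
Hence k = -140 / 71 ≈ -1.97183.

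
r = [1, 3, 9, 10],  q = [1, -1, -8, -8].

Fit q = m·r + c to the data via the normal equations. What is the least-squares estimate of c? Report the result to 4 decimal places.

Forming XᵀX = [[191, 23]; [23, 4]] and Xᵀq = [-154, -16]ᵀ gives XᵀX·[m, c]ᵀ = Xᵀq.
Eliminating c: 4·(row 1) − 23·(row 2) gives 235·m = 4·(-154) − 23·(-16) = -248, so m = -248/235.
Then c = ((-16) − 23·(-248/235))/4 = 486/235.

c = 2.0681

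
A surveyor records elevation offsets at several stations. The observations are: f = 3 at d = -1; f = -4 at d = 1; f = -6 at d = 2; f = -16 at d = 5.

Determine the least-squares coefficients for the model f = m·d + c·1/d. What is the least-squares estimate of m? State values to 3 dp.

Entries of AᵀA: Σd·d = 31, Σd·1/d = 4, Σ1/d·1/d = 229/100.
And Σd·f = -99, Σ1/d·f = -66/5.
Eliminating c: (229/100)·(row 1) − 4·(row 2) gives (5499/100)·m = (229/100)·(-99) − 4·(-66/5) = -17391/100, so m = -5797/1833.
Then c = ((-66/5) − 4·(-5797/1833))/(229/100) = -440/1833.

m = -3.163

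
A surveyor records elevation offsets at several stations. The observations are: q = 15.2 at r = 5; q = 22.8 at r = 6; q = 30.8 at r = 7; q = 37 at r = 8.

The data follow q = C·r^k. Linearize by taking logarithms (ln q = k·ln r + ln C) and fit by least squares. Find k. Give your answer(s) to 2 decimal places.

k = 1.91

Linearized form: ln q = k·ln r + ln C. From the 4 transformed points,
XᵀX = [[13.9113, 7.4265]; [7.4265, 4]], rhs = [24.1605, 12.8865]ᵀ  (here Σln r = 7.4265, Σ(ln r)² = 13.9113, Σln q = 12.8865, Σln r·ln q = 24.1605).
Δ = 13.9113·4 − (7.4265)² = 0.4917; k = (24.1605·4 − 7.4265·12.8865)/0.4917 = 1.91130, ln C = (13.9113·12.8865 − 7.4265·24.1605)/0.4917 = -0.32697.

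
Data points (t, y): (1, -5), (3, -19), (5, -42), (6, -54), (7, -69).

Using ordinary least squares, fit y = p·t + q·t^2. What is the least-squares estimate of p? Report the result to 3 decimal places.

From the data, Σt·t = 120, Σt·t^2 = 712, Σt^2·t^2 = 4404.
For Mᵀy: Σt·y = -1079, Σt^2·y = -6551.
det = 120·4404 − 712² = 21536.
p = ((-1079)·4404 − 712·(-6551))/21536 = -21901/5384; q = (120·(-6551) − 712·(-1079))/21536 = -1117/1346.

p = -4.068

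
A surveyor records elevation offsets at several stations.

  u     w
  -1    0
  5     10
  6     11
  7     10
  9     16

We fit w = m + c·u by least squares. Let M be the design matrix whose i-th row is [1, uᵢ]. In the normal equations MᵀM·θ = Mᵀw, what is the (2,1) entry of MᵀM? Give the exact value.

Row 2 ↔ basis u, column 1 ↔ basis 1, so (MᵀM)_{2,1} = Σᵢ u = (-1)·(1) + (5)·(1) + (6)·(1) + (7)·(1) + (9)·(1) = 26.

26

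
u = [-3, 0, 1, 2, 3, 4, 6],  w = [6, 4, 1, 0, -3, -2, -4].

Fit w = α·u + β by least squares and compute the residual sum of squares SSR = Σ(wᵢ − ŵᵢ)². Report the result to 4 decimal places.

SSR = 6.5393

Entries of XᵀX: Σu·u = 75, Σu = 13, Σ1 = 7.
Right-hand side: Σu·w = -58, Σw = 2.
det = 75·7 − 13² = 356.
α = ((-58)·7 − 13·2)/356 = -108/89; β = (75·2 − 13·(-58))/356 = 226/89.
Residuals: -16/89, 130/89, -29/89, -10/89, -169/89, 28/89, 66/89; SSR = 582/89.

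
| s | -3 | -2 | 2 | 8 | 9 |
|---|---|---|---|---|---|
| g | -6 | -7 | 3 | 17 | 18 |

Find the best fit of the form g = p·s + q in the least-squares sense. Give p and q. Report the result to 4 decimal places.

The normal equations are: 162·p + 14·q = 336;  14·p + 5·q = 25.
(Σs·s = 162, Σs = 14, Σ1 = 5, Σs·g = 336, Σg = 25.)
det = 162·5 − 14² = 614.
p = (336·5 − 14·25)/614 = 665/307; q = (162·25 − 14·336)/614 = -327/307.

p = 2.1661, q = -1.0651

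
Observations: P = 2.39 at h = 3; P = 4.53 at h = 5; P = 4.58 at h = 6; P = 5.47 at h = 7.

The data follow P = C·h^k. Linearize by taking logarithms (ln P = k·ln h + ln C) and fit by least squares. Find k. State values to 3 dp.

k = 0.965

With ln Pᵢ as the transformed response and ln hᵢ as the regressor:
Sums: Σln h = 6.4457, Σ(ln h)² = 10.7942, Σln P = 5.6030, Σln h·ln P = 9.4218.
Normal system: [[10.7942, 6.4457]; [6.4457, 4]]·[k, ln C]ᵀ = [9.4218, 5.6030]ᵀ.
Solving (det = 1.6295): k = 0.96459, ln C = -0.15363.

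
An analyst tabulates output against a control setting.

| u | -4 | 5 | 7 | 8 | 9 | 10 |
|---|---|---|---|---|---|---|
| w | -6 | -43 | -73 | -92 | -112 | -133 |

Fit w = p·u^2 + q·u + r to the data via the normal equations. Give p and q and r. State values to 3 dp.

p = -0.996, q = -3.139, r = -2.600

From the data, Σu^2·u^2 = 23939, Σu^2·u = 2645, Σu^2 = 335, Σu·u = 335, Σu = 35, Σ1 = 6.
Right-hand side: Σu^2·w = -33008, Σu·w = -3776, Σw = -459.
XᵀX·[p, q, r]ᵀ = Xᵀw becomes [[23939, 2645, 335]; [2645, 335, 35]; [335, 35, 6]]·[p, q, r]ᵀ = [-33008, -3776, -459]ᵀ.
Inverting the 3×3 Gram matrix, [p, q, r]ᵀ = [-41347/41528, -651769/207640, -53977/20764]ᵀ.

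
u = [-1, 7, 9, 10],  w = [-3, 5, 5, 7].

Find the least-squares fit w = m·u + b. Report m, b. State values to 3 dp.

m = 0.876, b = -1.977

Sums needed: Σu·u = 231, Σu = 25, Σ1 = 4.
For Aᵀw: Σu·w = 153, Σw = 14.
AᵀA·[m, b]ᵀ = Aᵀw becomes [[231, 25]; [25, 4]]·[m, b]ᵀ = [153, 14]ᵀ.
Eliminating b: 4·(row 1) − 25·(row 2) gives 299·m = 4·153 − 25·14 = 262, so m = 262/299.
Then b = (14 − 25·(262/299))/4 = -591/299.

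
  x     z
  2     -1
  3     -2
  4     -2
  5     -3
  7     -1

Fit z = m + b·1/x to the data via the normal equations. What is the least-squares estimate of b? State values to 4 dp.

b = 2.0413

The normal equations are: 5·m + (599/420)·b = -9;  (599/420)·m + (85381/176400)·b = -253/105.
Eliminating b: (85381/176400)·(row 1) − (599/420)·(row 2) gives (8513/22050)·m = (85381/176400)·(-9) − (599/420)·(-253/105) = -162241/176400, so m = -162241/68104.
Then b = ((-253/105) − (599/420)·(-162241/68104))/(85381/176400) = 34755/17026.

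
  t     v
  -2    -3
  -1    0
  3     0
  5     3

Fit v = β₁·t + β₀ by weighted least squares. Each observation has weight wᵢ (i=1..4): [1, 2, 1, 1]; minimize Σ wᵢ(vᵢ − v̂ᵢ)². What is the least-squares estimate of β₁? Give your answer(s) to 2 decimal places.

β₁ = 0.57

From the data, Σwᵢ·t·t = 40, Σwᵢ·t = 4, Σwᵢ·1 = 5.
For MᵀWv: Σwᵢ·t·v = 21, Σwᵢ·v = 0.
So MᵀWM·[β₁, β₀]ᵀ = MᵀWv: [[40, 4]; [4, 5]]·[β₁, β₀]ᵀ = [21, 0]ᵀ.
Eliminating β₀: 5·(row 1) − 4·(row 2) gives 184·β₁ = 5·21 − 4·0 = 105, so β₁ = 105/184.
Then β₀ = (0 − 4·(105/184))/5 = -21/46.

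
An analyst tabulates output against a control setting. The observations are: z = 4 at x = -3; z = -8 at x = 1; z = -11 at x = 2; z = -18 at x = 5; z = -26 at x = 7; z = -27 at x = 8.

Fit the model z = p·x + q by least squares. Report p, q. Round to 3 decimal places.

Normal-equation sums: Σx·x = 152, Σx = 20, Σ1 = 6.
For Mᵀz: Σx·z = -530, Σz = -86.
MᵀM·[p, q]ᵀ = Mᵀz becomes [[152, 20]; [20, 6]]·[p, q]ᵀ = [-530, -86]ᵀ.
Δ = 152·6 − 20² = 512.
p = ((-530)·6 − 20·(-86))/512 = -365/128; q = (152·(-86) − 20·(-530))/512 = -309/64.

p = -2.852, q = -4.828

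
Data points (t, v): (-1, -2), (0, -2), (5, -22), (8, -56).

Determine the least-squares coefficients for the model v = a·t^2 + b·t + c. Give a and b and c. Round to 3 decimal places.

The normal system XᵀX·[a, b, c]ᵀ = Xᵀv is [[4722, 636, 90]; [636, 90, 12]; [90, 12, 4]]·[a, b, c]ᵀ = [-4136, -556, -82]ᵀ.
Inverting the 3×3 Gram matrix, [a, b, c]ᵀ = [-1709/1947, 406/1947, -893/649]ᵀ.

a = -0.878, b = 0.209, c = -1.376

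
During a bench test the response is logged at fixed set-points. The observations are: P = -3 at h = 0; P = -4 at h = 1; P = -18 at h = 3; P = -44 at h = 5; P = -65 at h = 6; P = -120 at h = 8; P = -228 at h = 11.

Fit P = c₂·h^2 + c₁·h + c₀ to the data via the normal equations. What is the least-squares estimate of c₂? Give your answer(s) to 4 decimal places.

AᵀA·[c₂, c₁, c₀]ᵀ = AᵀP reads: 20740·c₂ + 2212·c₁ + 256·c₀ = -38874;  2212·c₂ + 256·c₁ + 34·c₀ = -4136;  256·c₂ + 34·c₁ + 7·c₀ = -482.
Row-reducing yields c₂ = -55987/27888, c₁ = 45923/27888, c₀ = -47909/13944.

c₂ = -2.0076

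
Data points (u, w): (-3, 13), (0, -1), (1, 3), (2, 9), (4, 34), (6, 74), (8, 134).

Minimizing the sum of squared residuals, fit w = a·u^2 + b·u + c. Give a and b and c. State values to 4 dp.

MᵀM·[a, b, c]ᵀ = Mᵀw reads: 5746·a + 774·b + 130·c = 11940;  774·a + 130·b + 18·c = 1634;  130·a + 18·b + 7·c = 266.
(Σu^2·u^2 = 5746, Σu^2·u = 774, Σu^2 = 130, Σu·u = 130, Σu = 18, Σ1 = 7, Σu^2·w = 11940, Σu·w = 1634, Σw = 266.)
Solving the 3×3 system (Gaussian elimination) gives a = 294475/149736, b = 50825/49912, c = -42733/37434.

a = 1.9666, b = 1.0183, c = -1.1416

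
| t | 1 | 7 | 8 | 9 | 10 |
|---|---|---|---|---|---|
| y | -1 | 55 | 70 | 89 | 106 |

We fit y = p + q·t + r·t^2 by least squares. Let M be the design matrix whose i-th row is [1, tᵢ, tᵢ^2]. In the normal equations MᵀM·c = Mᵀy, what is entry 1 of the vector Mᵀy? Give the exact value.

319

Entry 1 ↔ basis 1, so (Mᵀy)_{1} = Σᵢ yᵢ = (1)·(-1) + (1)·(55) + (1)·(70) + (1)·(89) + (1)·(106) = 319.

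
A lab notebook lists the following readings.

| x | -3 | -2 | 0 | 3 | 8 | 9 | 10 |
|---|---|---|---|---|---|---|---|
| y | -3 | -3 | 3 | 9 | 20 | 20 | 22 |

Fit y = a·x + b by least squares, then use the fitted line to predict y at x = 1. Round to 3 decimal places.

ŷ = 4.518

Compute the Gram sums: Σx·x = 267, Σx = 25, Σ1 = 7.
And Σx·y = 602, Σy = 68.
det = 267·7 − 25² = 1244.
a = (602·7 − 25·68)/1244 = 1257/622; b = (267·68 − 25·602)/1244 = 1553/622.
At x = 1: ŷ = (1257/622)·(1) + (1553/622)·(1) = 1405/311.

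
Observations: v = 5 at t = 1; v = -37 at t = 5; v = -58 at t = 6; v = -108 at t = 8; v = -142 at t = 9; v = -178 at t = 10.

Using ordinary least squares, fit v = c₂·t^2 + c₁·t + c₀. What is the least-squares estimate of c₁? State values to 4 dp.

Sums needed: Σt^2·t^2 = 22579, Σt^2·t = 2583, Σt^2 = 307, Σt·t = 307, Σt = 39, Σ1 = 6.
For Mᵀv: Σt^2·v = -39222, Σt·v = -4450, Σv = -518.
MᵀM·[c₂, c₁, c₀]ᵀ = Mᵀv becomes [[22579, 2583, 307]; [2583, 307, 39]; [307, 39, 6]]·[c₂, c₁, c₀]ᵀ = [-39222, -4450, -518]ᵀ.
Row-reducing yields c₂ = -66199/33650, c₁ = 1831/1346, c₀ = 92264/16825.

c₁ = 1.3603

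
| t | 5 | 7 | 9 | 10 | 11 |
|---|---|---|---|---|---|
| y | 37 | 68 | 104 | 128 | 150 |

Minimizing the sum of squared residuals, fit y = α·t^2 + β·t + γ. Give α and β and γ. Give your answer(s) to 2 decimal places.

With design matrix M, MᵀM = [[34228, 3528, 376]; [3528, 376, 42]; [376, 42, 5]] and Mᵀy = [43631, 4527, 487]ᵀ.
Inverting the 3×3 Gram matrix, [α, β, γ]ᵀ = [1725/1876, 1113/268, -6221/938]ᵀ.

α = 0.92, β = 4.15, γ = -6.63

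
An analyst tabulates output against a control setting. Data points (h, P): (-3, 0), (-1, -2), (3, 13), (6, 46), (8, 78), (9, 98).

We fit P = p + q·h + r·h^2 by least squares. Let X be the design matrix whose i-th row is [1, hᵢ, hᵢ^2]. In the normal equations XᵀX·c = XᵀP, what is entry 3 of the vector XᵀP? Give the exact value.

14701

Entry 3 ↔ basis h^2, so (XᵀP)_{3} = Σᵢ (h^2)·Pᵢ = (9)·(0) + (1)·(-2) + (9)·(13) + (36)·(46) + (64)·(78) + (81)·(98) = 14701.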